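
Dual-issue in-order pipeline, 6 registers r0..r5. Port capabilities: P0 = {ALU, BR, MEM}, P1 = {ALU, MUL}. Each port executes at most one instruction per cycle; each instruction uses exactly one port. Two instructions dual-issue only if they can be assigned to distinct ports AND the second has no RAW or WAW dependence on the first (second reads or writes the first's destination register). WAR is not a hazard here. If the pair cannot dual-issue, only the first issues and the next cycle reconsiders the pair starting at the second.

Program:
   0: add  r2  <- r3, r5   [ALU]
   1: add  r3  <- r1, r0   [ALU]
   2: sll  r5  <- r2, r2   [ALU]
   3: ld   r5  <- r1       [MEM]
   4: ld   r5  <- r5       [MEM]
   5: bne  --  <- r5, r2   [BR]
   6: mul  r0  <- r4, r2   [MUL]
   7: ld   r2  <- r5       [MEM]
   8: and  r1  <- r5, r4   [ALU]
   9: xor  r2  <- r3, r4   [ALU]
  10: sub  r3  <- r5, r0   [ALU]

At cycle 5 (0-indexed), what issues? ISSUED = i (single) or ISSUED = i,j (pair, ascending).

ISSUED = 7,8

0. add.ALU;add.ALU @i0&i1  | pair
1. sll.ALU @i2  | WAW r5
2. ld.MEM @i3  | no-port MEM/MEM
3. ld.MEM @i4  | no-port MEM/BR
4. bne.BR;mul.MUL @i5&i6  | pair
5. ld.MEM;and.ALU @i7&i8  | pair
6. xor.ALU;sub.ALU @i9&i10  | pair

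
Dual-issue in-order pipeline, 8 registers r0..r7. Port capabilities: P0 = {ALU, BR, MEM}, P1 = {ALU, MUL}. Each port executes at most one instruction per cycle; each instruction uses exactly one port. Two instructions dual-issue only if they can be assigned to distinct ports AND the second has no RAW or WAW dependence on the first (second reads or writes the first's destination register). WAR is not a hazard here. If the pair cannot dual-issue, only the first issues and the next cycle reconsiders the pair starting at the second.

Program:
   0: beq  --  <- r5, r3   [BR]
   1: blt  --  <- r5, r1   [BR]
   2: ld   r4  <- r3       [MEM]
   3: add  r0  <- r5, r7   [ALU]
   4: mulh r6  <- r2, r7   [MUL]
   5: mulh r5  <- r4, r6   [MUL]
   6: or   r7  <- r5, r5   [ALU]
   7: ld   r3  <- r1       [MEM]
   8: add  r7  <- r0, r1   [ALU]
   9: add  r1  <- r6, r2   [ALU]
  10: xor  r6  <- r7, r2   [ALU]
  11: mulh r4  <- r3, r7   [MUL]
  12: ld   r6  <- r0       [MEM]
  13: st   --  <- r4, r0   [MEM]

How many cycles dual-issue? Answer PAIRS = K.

t=0 i0:beq.BR ; no-port BR/BR
t=1 i1:blt.BR ; no-port BR/MEM
t=2 i2&i3:ld.MEM/add.ALU ; dual
t=3 i4:mulh.MUL ; no-port MUL/MUL
t=4 i5:mulh.MUL ; RAW r5
t=5 i6&i7:or.ALU/ld.MEM ; dual
t=6 i8&i9:add.ALU/add.ALU ; dual
t=7 i10&i11:xor.ALU/mulh.MUL ; dual
t=8 i12:ld.MEM ; no-port MEM/MEM
t=9 i13:st.MEM ; tail

PAIRS = 4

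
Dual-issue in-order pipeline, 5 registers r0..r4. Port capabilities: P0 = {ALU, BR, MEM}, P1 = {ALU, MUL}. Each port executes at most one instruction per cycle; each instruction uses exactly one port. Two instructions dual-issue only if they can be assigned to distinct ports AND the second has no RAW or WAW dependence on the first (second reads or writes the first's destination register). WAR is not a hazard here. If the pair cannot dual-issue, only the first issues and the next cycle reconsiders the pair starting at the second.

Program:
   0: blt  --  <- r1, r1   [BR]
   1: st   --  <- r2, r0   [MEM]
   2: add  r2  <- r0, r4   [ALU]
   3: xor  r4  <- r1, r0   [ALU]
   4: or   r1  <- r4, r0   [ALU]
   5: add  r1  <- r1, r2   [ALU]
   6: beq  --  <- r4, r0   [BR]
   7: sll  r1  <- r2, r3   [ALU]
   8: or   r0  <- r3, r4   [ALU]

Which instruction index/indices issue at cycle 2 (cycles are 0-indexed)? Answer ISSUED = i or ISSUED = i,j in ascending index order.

c0: i0 blt.BR  no-port BR/MEM
c1: i1+i2 st.MEM/add.ALU  pair
c2: i3 xor.ALU  RAW r4
c3: i4 or.ALU  RAW+WAW r1
c4: i5+i6 add.ALU/beq.BR  pair
c5: i7+i8 sll.ALU/or.ALU  pair

ISSUED = 3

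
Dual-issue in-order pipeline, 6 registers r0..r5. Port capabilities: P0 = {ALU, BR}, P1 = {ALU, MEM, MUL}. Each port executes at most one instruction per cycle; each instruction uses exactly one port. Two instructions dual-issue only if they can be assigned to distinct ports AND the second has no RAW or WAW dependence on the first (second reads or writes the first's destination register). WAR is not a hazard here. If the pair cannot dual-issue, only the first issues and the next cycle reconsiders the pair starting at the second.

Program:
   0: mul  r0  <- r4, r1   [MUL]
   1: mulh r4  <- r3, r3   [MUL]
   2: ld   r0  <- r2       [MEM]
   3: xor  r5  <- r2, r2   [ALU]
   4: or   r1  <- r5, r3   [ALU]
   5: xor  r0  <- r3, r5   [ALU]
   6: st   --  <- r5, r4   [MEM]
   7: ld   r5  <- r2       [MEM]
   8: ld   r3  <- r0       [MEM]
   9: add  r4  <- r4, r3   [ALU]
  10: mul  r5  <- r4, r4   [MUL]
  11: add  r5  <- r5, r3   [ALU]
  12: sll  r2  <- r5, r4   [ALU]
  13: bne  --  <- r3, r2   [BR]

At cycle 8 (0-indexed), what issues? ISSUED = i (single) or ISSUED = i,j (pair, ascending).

#0 head=0: mul i0 no-port MUL/MUL
#1 head=1: mulh i1 no-port MUL/MEM
#2 head=2: ld xor i2+i3 2-wide
#3 head=4: or xor i4+i5 2-wide
#4 head=6: st i6 no-port MEM/MEM
#5 head=7: ld i7 no-port MEM/MEM
#6 head=8: ld i8 RAW r3
#7 head=9: add i9 RAW r4
#8 head=10: mul i10 RAW+WAW r5
#9 head=11: add i11 RAW r5
#10 head=12: sll i12 RAW r2
#11 head=13: bne i13 tail

ISSUED = 10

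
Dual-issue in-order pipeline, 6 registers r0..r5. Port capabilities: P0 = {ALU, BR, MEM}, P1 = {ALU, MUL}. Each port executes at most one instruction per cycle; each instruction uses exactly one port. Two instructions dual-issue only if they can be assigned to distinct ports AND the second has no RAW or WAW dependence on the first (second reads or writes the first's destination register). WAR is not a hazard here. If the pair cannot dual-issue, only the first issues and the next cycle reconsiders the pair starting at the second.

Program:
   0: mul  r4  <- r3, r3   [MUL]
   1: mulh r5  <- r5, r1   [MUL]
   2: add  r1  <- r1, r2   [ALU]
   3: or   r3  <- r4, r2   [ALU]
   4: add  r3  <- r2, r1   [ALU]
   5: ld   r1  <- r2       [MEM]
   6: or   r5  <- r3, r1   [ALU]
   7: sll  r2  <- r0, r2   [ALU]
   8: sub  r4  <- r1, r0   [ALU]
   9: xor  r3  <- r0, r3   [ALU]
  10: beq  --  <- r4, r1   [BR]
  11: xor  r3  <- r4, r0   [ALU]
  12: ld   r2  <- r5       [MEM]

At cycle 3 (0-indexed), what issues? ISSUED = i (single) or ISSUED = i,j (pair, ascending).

ISSUED = 4,5

[0] i0  mul.MUL  -- no-port MUL/MUL
[1] i1/i2  mulh.MUL add.ALU  -- dual
[2] i3  or.ALU  -- WAW r3
[3] i4/i5  add.ALU ld.MEM  -- dual
[4] i6/i7  or.ALU sll.ALU  -- dual
[5] i8/i9  sub.ALU xor.ALU  -- dual
[6] i10/i11  beq.BR xor.ALU  -- dual
[7] i12  ld.MEM  -- tail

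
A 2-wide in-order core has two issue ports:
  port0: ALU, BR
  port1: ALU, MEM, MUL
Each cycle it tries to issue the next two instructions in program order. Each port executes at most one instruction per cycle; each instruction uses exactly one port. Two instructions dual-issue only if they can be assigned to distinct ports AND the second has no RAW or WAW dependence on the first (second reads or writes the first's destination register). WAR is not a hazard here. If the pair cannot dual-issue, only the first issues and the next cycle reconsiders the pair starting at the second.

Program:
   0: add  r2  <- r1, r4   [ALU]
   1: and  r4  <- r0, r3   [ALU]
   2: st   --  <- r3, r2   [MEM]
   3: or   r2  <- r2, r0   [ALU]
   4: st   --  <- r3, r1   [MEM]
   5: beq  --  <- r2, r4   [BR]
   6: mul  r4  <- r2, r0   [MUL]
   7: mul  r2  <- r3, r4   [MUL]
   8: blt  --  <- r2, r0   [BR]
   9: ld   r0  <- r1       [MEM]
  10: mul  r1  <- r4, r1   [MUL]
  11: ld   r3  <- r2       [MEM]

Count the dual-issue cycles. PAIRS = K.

  cy0 -> i0,i1 (add+and) pair
  cy1 -> i2,i3 (st+or) pair
  cy2 -> i4,i5 (st+beq) pair
  cy3 -> i6 (mul) no-port MUL/MUL
  cy4 -> i7 (mul) RAW r2
  cy5 -> i8,i9 (blt+ld) pair
  cy6 -> i10 (mul) no-port MUL/MEM
  cy7 -> i11 (ld) tail

PAIRS = 4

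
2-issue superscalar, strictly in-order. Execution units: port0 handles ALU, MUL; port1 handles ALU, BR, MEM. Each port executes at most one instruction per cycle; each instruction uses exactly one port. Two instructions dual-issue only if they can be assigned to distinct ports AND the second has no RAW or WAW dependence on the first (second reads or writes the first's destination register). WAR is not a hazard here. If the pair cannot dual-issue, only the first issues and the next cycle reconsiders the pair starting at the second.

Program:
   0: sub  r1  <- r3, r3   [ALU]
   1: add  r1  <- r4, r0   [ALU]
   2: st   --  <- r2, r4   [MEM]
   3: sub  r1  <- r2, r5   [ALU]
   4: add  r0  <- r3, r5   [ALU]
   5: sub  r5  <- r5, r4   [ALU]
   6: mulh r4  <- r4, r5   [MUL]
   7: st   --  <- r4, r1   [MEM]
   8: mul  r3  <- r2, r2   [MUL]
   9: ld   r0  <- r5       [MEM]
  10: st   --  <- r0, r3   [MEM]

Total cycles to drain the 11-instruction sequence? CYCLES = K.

CYCLES = 8

  cy0 -> i0 (sub) WAW r1
  cy1 -> i1,i2 (add+st) 2-wide
  cy2 -> i3,i4 (sub+add) 2-wide
  cy3 -> i5 (sub) RAW r5
  cy4 -> i6 (mulh) RAW r4
  cy5 -> i7,i8 (st+mul) 2-wide
  cy6 -> i9 (ld) no-port MEM/MEM
  cy7 -> i10 (st) tail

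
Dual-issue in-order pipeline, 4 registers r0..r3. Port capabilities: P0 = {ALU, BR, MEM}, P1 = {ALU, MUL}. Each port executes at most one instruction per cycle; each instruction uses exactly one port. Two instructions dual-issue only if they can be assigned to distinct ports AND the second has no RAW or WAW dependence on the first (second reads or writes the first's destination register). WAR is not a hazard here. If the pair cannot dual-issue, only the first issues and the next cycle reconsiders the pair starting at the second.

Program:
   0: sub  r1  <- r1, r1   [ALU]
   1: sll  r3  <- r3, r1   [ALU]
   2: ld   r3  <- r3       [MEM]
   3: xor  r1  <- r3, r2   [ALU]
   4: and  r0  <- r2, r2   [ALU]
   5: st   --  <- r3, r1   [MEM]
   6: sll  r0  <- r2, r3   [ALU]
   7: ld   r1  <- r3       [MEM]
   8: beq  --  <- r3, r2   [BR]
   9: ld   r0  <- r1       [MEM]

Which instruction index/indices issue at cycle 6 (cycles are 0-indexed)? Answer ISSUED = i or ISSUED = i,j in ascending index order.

ISSUED = 8

#0 head=0: sub i0 RAW r1
#1 head=1: sll i1 RAW+WAW r3
#2 head=2: ld i2 RAW r3
#3 head=3: xor+and i3/i4 dual
#4 head=5: st+sll i5/i6 dual
#5 head=7: ld i7 no-port MEM/BR
#6 head=8: beq i8 no-port BR/MEM
#7 head=9: ld i9 tail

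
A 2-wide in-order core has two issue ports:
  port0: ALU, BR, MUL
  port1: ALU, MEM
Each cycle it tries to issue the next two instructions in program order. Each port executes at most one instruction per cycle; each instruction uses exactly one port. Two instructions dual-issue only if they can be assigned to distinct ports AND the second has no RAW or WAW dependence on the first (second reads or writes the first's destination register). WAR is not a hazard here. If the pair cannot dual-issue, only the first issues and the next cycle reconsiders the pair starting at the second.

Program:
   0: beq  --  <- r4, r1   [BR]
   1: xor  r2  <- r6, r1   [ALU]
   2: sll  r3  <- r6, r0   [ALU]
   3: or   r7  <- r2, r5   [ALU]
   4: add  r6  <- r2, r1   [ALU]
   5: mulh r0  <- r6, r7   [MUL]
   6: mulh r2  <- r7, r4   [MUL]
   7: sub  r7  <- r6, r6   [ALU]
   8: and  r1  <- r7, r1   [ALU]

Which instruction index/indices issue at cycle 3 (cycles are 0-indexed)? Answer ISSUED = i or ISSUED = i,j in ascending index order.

  cy0 -> i0&i1 (beq xor) 2-wide
  cy1 -> i2&i3 (sll or) 2-wide
  cy2 -> i4 (add) RAW r6
  cy3 -> i5 (mulh) no-port MUL/MUL
  cy4 -> i6&i7 (mulh sub) 2-wide
  cy5 -> i8 (and) tail

ISSUED = 5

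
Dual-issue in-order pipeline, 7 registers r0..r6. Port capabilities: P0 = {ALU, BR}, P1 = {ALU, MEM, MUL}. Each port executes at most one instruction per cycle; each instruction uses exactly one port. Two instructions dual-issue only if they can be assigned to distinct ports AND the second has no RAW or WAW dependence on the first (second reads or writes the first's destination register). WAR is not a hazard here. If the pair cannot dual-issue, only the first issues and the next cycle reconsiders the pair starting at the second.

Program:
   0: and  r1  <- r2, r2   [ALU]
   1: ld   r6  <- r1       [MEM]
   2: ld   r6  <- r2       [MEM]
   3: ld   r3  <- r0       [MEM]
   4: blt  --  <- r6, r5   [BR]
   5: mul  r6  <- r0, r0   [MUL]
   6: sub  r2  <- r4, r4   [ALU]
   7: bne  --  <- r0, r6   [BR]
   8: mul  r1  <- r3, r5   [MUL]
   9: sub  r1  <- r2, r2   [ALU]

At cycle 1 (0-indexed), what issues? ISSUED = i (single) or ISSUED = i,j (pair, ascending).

#0 head=0: and.ALU i0 RAW r1
#1 head=1: ld.MEM i1 no-port MEM/MEM
#2 head=2: ld.MEM i2 no-port MEM/MEM
#3 head=3: ld.MEM+blt.BR i3/i4 dual
#4 head=5: mul.MUL+sub.ALU i5/i6 dual
#5 head=7: bne.BR+mul.MUL i7/i8 dual
#6 head=9: sub.ALU i9 tail

ISSUED = 1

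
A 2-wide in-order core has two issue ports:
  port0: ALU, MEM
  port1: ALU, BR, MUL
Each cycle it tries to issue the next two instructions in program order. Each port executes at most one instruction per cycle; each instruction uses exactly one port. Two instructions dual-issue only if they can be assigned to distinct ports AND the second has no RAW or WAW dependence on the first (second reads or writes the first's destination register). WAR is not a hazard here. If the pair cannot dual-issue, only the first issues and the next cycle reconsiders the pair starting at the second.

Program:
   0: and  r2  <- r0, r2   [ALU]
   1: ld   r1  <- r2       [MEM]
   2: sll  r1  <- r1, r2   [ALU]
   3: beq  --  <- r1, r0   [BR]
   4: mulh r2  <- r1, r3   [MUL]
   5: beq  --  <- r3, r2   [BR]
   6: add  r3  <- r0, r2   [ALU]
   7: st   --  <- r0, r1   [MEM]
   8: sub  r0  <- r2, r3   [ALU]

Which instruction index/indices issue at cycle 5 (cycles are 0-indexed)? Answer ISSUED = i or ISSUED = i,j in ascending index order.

ISSUED = 5,6

c0: i0 and.ALU  RAW r2
c1: i1 ld.MEM  RAW+WAW r1
c2: i2 sll.ALU  RAW r1
c3: i3 beq.BR  no-port BR/MUL
c4: i4 mulh.MUL  no-port MUL/BR
c5: i5/i6 beq.BR add.ALU  2-wide
c6: i7/i8 st.MEM sub.ALU  2-wide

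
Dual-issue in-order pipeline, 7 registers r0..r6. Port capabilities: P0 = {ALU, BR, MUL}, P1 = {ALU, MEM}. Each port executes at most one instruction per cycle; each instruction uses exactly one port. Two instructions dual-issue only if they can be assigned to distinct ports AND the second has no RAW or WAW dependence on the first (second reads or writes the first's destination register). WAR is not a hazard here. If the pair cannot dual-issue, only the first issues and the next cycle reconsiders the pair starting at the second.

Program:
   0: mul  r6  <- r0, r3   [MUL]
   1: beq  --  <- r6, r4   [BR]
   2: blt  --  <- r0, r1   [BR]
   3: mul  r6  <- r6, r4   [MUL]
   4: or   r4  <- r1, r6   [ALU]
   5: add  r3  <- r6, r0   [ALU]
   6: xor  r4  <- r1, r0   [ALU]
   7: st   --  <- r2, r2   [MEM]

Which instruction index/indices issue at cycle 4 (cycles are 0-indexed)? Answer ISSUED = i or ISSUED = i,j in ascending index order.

c0: i0 mul.MUL  no-port MUL/BR
c1: i1 beq.BR  no-port BR/BR
c2: i2 blt.BR  no-port BR/MUL
c3: i3 mul.MUL  RAW r6
c4: i4/i5 or.ALU+add.ALU  dual
c5: i6/i7 xor.ALU+st.MEM  dual

ISSUED = 4,5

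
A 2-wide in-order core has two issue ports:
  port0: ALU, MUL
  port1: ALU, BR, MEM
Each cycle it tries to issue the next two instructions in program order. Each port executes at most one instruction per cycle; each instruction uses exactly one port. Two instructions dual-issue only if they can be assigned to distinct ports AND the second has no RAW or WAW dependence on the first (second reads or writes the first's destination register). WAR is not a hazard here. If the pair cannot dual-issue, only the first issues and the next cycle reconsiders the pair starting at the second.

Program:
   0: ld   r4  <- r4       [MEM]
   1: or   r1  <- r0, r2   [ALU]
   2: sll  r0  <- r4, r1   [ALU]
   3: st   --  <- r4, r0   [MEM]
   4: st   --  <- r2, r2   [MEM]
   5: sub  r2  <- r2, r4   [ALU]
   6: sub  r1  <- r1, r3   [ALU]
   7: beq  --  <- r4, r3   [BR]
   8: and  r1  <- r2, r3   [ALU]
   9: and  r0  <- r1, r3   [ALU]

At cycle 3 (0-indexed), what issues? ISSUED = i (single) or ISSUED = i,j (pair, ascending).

0. ld.MEM or.ALU @i0&i1  | pair
1. sll.ALU @i2  | RAW r0
2. st.MEM @i3  | no-port MEM/MEM
3. st.MEM sub.ALU @i4&i5  | pair
4. sub.ALU beq.BR @i6&i7  | pair
5. and.ALU @i8  | RAW r1
6. and.ALU @i9  | tail

ISSUED = 4,5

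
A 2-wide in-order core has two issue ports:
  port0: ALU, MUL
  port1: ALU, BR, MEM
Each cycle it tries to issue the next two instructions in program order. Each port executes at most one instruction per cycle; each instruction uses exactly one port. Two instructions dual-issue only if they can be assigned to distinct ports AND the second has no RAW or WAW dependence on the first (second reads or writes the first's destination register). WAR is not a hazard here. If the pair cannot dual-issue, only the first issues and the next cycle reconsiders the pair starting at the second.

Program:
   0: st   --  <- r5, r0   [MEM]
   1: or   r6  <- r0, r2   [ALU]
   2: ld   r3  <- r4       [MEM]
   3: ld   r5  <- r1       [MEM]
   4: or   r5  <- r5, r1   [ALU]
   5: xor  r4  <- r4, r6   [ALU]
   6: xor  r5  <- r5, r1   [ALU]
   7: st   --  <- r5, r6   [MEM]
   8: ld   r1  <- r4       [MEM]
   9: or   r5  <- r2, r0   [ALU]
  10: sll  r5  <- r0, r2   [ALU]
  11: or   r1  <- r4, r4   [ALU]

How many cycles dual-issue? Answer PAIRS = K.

c0: i0+i1 st+or  pair
c1: i2 ld  no-port MEM/MEM
c2: i3 ld  RAW+WAW r5
c3: i4+i5 or+xor  pair
c4: i6 xor  RAW r5
c5: i7 st  no-port MEM/MEM
c6: i8+i9 ld+or  pair
c7: i10+i11 sll+or  pair

PAIRS = 4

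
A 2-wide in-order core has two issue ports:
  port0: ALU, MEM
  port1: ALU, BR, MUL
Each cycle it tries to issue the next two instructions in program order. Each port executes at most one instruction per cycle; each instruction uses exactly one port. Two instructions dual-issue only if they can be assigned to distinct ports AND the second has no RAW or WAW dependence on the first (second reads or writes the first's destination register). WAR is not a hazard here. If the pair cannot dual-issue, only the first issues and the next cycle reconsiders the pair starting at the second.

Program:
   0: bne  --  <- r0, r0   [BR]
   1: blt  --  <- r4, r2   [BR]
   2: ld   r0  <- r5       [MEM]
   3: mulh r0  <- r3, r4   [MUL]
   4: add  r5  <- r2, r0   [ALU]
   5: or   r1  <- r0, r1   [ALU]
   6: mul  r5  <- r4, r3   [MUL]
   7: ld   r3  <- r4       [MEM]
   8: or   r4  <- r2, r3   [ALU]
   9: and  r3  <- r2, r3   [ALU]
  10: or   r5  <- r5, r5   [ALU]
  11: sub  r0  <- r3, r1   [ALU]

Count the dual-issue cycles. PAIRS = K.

c0: i0 bne.BR  no-port BR/BR
c1: i1+i2 blt.BR;ld.MEM  pair
c2: i3 mulh.MUL  RAW r0
c3: i4+i5 add.ALU;or.ALU  pair
c4: i6+i7 mul.MUL;ld.MEM  pair
c5: i8+i9 or.ALU;and.ALU  pair
c6: i10+i11 or.ALU;sub.ALU  pair

PAIRS = 5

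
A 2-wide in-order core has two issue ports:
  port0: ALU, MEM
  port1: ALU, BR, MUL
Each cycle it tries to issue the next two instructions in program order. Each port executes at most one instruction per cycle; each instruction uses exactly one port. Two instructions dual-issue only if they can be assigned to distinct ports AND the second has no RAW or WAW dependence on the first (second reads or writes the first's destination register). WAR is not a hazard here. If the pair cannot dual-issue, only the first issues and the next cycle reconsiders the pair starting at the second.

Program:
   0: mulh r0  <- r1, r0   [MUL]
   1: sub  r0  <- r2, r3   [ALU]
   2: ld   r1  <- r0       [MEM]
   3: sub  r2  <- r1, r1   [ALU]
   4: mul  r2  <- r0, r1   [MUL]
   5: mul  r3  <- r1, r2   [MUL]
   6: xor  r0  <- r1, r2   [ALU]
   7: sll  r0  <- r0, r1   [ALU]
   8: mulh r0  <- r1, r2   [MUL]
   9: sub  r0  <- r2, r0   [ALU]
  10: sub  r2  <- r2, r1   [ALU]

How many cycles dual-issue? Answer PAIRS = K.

PAIRS = 2

c0: i0 mulh  WAW r0
c1: i1 sub  RAW r0
c2: i2 ld  RAW r1
c3: i3 sub  WAW r2
c4: i4 mul  no-port MUL/MUL
c5: i5,i6 mul;xor  pair
c6: i7 sll  WAW r0
c7: i8 mulh  RAW+WAW r0
c8: i9,i10 sub;sub  pair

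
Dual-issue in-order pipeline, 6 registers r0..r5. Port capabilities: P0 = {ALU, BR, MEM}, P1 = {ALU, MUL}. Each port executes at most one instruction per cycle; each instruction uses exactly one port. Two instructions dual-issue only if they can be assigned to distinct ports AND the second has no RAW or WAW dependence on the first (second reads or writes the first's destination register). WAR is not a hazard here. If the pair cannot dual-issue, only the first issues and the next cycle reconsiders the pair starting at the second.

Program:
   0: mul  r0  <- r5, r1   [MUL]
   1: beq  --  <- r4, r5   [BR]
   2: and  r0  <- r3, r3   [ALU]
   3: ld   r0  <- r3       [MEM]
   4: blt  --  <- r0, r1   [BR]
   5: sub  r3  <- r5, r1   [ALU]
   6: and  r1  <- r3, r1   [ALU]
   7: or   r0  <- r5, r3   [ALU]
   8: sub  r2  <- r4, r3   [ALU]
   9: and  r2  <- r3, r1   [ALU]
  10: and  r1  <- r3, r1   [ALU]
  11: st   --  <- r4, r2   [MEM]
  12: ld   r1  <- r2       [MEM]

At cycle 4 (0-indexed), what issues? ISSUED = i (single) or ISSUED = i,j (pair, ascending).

ISSUED = 6,7

[0] i0+i1  mul.MUL;beq.BR  -- pair
[1] i2  and.ALU  -- WAW r0
[2] i3  ld.MEM  -- no-port MEM/BR
[3] i4+i5  blt.BR;sub.ALU  -- pair
[4] i6+i7  and.ALU;or.ALU  -- pair
[5] i8  sub.ALU  -- WAW r2
[6] i9+i10  and.ALU;and.ALU  -- pair
[7] i11  st.MEM  -- no-port MEM/MEM
[8] i12  ld.MEM  -- tail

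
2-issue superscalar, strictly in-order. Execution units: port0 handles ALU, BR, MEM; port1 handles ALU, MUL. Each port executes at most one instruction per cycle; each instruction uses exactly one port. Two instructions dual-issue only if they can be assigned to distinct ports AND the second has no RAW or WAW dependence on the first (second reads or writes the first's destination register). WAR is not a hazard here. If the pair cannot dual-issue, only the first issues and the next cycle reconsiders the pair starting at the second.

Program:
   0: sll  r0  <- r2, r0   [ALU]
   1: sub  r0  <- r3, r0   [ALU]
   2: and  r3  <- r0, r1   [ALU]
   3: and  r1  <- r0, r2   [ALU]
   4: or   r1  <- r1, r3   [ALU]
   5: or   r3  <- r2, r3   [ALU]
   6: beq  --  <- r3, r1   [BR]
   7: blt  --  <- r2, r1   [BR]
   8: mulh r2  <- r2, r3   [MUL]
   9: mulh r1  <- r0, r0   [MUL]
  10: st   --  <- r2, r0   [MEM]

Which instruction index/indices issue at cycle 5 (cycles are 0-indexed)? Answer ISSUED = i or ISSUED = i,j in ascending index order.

c0: i0 sll  RAW+WAW r0
c1: i1 sub  RAW r0
c2: i2+i3 and;and  dual
c3: i4+i5 or;or  dual
c4: i6 beq  no-port BR/BR
c5: i7+i8 blt;mulh  dual
c6: i9+i10 mulh;st  dual

ISSUED = 7,8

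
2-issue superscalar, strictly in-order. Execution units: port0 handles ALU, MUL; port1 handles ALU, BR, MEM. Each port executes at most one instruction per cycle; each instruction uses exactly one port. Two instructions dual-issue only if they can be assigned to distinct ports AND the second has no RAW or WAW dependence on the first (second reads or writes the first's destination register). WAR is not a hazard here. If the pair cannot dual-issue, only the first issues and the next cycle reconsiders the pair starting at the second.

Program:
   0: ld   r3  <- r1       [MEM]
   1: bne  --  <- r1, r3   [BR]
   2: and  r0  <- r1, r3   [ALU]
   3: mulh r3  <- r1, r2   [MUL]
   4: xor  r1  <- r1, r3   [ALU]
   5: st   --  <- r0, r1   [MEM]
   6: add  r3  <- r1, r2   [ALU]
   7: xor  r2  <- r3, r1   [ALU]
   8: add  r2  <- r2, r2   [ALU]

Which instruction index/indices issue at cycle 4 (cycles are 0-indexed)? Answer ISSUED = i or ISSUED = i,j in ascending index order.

ISSUED = 5,6

0. ld @i0  | no-port MEM/BR
1. bne and @i1/i2  | dual
2. mulh @i3  | RAW r3
3. xor @i4  | RAW r1
4. st add @i5/i6  | dual
5. xor @i7  | RAW+WAW r2
6. add @i8  | tail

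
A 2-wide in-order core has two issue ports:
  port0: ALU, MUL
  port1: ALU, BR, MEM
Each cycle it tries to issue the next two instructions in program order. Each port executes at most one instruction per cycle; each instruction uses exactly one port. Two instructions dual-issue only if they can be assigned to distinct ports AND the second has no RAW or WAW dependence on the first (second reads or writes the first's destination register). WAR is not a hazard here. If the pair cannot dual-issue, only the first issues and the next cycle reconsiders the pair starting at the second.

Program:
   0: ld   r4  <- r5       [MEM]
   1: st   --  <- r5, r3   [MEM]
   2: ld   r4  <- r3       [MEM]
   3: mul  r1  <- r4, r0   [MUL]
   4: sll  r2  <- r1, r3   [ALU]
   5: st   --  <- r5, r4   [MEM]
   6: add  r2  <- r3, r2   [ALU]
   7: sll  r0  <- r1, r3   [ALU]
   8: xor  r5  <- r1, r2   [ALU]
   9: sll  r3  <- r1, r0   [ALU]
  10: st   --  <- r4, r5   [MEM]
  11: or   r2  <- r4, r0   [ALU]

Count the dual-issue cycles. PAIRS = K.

PAIRS = 4

t=0 i0:ld.MEM ; no-port MEM/MEM
t=1 i1:st.MEM ; no-port MEM/MEM
t=2 i2:ld.MEM ; RAW r4
t=3 i3:mul.MUL ; RAW r1
t=4 i4/i5:sll.ALU+st.MEM ; pair
t=5 i6/i7:add.ALU+sll.ALU ; pair
t=6 i8/i9:xor.ALU+sll.ALU ; pair
t=7 i10/i11:st.MEM+or.ALU ; pair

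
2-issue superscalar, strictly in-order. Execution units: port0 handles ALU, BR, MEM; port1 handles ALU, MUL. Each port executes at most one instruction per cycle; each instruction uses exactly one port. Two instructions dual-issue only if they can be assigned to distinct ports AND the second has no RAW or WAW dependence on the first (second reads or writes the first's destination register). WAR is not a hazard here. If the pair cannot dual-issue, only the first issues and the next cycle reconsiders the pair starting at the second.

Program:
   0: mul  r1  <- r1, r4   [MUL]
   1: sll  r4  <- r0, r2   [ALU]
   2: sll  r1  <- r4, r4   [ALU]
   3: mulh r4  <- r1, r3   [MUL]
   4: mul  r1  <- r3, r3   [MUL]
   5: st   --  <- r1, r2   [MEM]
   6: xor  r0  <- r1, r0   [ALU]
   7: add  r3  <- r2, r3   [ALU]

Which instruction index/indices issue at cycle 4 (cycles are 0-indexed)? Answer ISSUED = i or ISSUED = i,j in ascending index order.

t=0 i0,i1:mul/sll ; pair
t=1 i2:sll ; RAW r1
t=2 i3:mulh ; no-port MUL/MUL
t=3 i4:mul ; RAW r1
t=4 i5,i6:st/xor ; pair
t=5 i7:add ; tail

ISSUED = 5,6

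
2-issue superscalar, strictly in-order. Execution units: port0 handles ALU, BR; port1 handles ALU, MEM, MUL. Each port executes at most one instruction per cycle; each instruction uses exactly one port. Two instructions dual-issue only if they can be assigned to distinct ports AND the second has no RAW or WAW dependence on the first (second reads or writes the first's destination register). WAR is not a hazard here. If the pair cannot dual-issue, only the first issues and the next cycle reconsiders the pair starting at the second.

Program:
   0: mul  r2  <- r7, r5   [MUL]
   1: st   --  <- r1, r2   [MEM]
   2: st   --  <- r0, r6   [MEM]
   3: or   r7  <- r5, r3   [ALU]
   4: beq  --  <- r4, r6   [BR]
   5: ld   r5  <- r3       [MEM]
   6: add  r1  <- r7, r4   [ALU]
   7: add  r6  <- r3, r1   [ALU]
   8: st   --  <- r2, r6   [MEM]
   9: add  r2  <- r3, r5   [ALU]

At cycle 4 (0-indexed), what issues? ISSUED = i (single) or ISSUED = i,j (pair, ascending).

ISSUED = 6

  cy0 -> i0 (mul) no-port MUL/MEM
  cy1 -> i1 (st) no-port MEM/MEM
  cy2 -> i2/i3 (st+or) dual
  cy3 -> i4/i5 (beq+ld) dual
  cy4 -> i6 (add) RAW r1
  cy5 -> i7 (add) RAW r6
  cy6 -> i8/i9 (st+add) dual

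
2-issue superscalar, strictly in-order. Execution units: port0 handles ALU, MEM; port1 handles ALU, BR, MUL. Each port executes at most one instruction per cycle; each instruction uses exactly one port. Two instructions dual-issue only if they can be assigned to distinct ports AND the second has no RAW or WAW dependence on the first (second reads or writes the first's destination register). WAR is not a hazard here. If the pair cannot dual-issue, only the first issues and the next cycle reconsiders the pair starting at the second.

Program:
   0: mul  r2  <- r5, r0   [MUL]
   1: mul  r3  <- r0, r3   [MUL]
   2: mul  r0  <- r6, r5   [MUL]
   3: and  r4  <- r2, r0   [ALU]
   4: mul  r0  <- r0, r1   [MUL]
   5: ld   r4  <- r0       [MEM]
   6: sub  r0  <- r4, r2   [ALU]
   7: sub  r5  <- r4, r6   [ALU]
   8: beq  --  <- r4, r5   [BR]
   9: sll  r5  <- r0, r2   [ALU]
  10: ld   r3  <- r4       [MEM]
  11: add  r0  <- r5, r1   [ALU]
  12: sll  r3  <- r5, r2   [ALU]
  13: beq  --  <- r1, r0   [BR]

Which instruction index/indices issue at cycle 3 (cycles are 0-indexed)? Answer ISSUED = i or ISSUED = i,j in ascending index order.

ISSUED = 3,4

[0] i0  mul.MUL  -- no-port MUL/MUL
[1] i1  mul.MUL  -- no-port MUL/MUL
[2] i2  mul.MUL  -- RAW r0
[3] i3/i4  and.ALU/mul.MUL  -- dual
[4] i5  ld.MEM  -- RAW r4
[5] i6/i7  sub.ALU/sub.ALU  -- dual
[6] i8/i9  beq.BR/sll.ALU  -- dual
[7] i10/i11  ld.MEM/add.ALU  -- dual
[8] i12/i13  sll.ALU/beq.BR  -- dual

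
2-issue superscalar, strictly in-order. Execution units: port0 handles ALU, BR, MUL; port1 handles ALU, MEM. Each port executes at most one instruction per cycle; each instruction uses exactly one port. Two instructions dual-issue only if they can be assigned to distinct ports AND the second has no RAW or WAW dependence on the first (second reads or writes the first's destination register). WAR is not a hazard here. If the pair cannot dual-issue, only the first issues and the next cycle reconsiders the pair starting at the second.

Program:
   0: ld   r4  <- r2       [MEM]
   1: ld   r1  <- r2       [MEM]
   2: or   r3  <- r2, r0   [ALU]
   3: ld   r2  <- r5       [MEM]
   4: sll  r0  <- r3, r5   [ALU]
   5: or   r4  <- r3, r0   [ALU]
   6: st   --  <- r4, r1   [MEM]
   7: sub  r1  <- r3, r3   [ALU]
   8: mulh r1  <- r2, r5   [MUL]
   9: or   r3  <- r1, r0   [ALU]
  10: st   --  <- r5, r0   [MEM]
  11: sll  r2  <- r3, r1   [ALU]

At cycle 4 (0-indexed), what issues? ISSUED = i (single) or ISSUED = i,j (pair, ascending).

ISSUED = 6,7

[0] i0  ld.MEM  -- no-port MEM/MEM
[1] i1,i2  ld.MEM/or.ALU  -- dual
[2] i3,i4  ld.MEM/sll.ALU  -- dual
[3] i5  or.ALU  -- RAW r4
[4] i6,i7  st.MEM/sub.ALU  -- dual
[5] i8  mulh.MUL  -- RAW r1
[6] i9,i10  or.ALU/st.MEM  -- dual
[7] i11  sll.ALU  -- tail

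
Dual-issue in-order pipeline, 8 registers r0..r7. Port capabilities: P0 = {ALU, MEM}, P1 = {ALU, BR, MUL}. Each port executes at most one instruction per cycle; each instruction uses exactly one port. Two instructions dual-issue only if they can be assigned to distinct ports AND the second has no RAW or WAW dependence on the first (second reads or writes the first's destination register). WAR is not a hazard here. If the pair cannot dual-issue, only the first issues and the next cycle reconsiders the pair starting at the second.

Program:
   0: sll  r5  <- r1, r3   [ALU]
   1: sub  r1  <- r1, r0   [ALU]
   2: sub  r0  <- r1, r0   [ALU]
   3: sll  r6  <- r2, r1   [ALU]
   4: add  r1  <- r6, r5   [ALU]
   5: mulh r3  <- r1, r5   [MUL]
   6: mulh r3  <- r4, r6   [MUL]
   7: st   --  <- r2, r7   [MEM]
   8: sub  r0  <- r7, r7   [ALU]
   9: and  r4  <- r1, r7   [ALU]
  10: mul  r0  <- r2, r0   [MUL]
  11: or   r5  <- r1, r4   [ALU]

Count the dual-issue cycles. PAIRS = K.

PAIRS = 5

  cy0 -> i0/i1 (sll;sub) dual
  cy1 -> i2/i3 (sub;sll) dual
  cy2 -> i4 (add) RAW r1
  cy3 -> i5 (mulh) no-port MUL/MUL
  cy4 -> i6/i7 (mulh;st) dual
  cy5 -> i8/i9 (sub;and) dual
  cy6 -> i10/i11 (mul;or) dual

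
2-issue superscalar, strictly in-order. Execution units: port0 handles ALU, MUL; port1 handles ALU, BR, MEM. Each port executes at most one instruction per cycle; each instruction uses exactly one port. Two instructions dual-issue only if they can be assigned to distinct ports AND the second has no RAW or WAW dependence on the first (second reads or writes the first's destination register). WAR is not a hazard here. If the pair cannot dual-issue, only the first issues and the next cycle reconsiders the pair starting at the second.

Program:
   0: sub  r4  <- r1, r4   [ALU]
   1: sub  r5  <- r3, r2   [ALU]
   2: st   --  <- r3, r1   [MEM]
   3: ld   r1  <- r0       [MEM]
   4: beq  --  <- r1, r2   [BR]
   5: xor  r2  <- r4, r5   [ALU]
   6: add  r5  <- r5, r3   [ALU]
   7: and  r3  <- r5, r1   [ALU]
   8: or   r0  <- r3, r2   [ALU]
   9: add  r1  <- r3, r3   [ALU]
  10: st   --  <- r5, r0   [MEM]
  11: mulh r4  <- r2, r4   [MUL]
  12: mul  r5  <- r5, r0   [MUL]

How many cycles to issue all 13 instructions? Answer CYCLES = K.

CYCLES = 9

  cy0 -> i0+i1 (sub+sub) pair
  cy1 -> i2 (st) no-port MEM/MEM
  cy2 -> i3 (ld) no-port MEM/BR
  cy3 -> i4+i5 (beq+xor) pair
  cy4 -> i6 (add) RAW r5
  cy5 -> i7 (and) RAW r3
  cy6 -> i8+i9 (or+add) pair
  cy7 -> i10+i11 (st+mulh) pair
  cy8 -> i12 (mul) tail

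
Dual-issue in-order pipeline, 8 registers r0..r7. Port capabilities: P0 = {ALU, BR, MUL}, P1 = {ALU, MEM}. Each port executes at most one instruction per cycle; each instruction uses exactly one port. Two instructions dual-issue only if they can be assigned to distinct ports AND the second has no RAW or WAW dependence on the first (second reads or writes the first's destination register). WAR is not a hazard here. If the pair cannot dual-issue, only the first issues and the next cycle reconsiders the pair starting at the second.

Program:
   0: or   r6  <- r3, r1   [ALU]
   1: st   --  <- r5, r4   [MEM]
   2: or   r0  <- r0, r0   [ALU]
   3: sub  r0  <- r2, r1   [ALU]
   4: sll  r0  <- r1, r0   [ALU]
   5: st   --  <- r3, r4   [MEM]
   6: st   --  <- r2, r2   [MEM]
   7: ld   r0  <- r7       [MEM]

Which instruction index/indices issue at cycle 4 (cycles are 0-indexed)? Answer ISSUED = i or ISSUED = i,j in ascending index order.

#0 head=0: or.ALU/st.MEM i0,i1 dual
#1 head=2: or.ALU i2 WAW r0
#2 head=3: sub.ALU i3 RAW+WAW r0
#3 head=4: sll.ALU/st.MEM i4,i5 dual
#4 head=6: st.MEM i6 no-port MEM/MEM
#5 head=7: ld.MEM i7 tail

ISSUED = 6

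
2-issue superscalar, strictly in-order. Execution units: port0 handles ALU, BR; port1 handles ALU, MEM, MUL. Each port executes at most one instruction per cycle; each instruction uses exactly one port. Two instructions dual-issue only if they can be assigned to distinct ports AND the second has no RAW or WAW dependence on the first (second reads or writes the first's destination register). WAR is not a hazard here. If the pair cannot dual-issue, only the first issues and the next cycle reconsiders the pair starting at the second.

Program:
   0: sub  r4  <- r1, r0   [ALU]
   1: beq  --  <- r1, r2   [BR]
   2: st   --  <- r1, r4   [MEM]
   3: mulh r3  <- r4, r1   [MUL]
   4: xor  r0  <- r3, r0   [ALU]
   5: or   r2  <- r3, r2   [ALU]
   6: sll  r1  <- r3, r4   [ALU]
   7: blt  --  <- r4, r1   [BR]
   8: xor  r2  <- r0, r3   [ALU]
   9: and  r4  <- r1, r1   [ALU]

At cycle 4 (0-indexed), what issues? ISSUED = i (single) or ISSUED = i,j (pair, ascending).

ISSUED = 6

t=0 i0&i1:sub/beq ; 2-wide
t=1 i2:st ; no-port MEM/MUL
t=2 i3:mulh ; RAW r3
t=3 i4&i5:xor/or ; 2-wide
t=4 i6:sll ; RAW r1
t=5 i7&i8:blt/xor ; 2-wide
t=6 i9:and ; tail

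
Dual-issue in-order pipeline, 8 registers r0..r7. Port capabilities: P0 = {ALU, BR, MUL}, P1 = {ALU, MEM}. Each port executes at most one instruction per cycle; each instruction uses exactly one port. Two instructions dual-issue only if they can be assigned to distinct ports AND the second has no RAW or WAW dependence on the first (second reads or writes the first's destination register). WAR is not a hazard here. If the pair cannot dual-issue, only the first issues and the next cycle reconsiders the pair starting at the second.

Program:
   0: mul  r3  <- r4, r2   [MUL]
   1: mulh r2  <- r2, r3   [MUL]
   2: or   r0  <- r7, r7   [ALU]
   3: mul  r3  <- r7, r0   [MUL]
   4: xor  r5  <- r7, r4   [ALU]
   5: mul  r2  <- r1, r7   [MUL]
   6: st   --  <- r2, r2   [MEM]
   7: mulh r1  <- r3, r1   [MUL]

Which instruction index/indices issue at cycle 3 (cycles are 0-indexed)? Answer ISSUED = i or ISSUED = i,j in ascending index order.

ISSUED = 5

  cy0 -> i0 (mul) no-port MUL/MUL
  cy1 -> i1&i2 (mulh or) dual
  cy2 -> i3&i4 (mul xor) dual
  cy3 -> i5 (mul) RAW r2
  cy4 -> i6&i7 (st mulh) dual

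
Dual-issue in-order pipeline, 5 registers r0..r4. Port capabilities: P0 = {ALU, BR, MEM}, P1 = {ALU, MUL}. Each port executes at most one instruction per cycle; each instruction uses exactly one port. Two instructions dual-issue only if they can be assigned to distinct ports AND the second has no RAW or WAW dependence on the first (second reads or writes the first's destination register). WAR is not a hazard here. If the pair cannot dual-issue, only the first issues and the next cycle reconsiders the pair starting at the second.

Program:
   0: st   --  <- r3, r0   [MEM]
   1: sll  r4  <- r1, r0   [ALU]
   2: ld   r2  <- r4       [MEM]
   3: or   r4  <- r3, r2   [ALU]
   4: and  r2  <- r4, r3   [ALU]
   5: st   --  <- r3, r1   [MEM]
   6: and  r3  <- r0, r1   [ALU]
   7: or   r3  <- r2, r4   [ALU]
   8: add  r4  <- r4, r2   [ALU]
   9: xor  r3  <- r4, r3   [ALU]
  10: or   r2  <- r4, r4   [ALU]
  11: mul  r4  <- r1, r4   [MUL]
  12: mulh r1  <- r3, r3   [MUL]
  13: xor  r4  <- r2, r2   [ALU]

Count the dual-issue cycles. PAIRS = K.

0. st.MEM sll.ALU @i0,i1  | pair
1. ld.MEM @i2  | RAW r2
2. or.ALU @i3  | RAW r4
3. and.ALU st.MEM @i4,i5  | pair
4. and.ALU @i6  | WAW r3
5. or.ALU add.ALU @i7,i8  | pair
6. xor.ALU or.ALU @i9,i10  | pair
7. mul.MUL @i11  | no-port MUL/MUL
8. mulh.MUL xor.ALU @i12,i13  | pair

PAIRS = 5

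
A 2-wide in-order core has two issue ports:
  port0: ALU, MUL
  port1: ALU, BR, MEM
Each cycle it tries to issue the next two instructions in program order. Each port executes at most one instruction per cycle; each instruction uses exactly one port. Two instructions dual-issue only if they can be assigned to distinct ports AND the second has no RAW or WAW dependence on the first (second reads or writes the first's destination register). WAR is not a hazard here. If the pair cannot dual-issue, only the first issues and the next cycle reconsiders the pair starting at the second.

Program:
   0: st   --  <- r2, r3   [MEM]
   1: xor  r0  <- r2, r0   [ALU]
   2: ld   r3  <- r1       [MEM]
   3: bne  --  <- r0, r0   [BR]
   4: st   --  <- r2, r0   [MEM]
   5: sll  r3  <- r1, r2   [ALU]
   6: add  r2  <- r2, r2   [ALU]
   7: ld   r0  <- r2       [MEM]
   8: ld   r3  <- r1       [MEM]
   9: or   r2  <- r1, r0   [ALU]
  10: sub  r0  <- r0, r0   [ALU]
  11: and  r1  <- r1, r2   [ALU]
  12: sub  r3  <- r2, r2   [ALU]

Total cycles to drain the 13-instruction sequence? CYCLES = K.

CYCLES = 9

[0] i0&i1  st.MEM+xor.ALU  -- pair
[1] i2  ld.MEM  -- no-port MEM/BR
[2] i3  bne.BR  -- no-port BR/MEM
[3] i4&i5  st.MEM+sll.ALU  -- pair
[4] i6  add.ALU  -- RAW r2
[5] i7  ld.MEM  -- no-port MEM/MEM
[6] i8&i9  ld.MEM+or.ALU  -- pair
[7] i10&i11  sub.ALU+and.ALU  -- pair
[8] i12  sub.ALU  -- tail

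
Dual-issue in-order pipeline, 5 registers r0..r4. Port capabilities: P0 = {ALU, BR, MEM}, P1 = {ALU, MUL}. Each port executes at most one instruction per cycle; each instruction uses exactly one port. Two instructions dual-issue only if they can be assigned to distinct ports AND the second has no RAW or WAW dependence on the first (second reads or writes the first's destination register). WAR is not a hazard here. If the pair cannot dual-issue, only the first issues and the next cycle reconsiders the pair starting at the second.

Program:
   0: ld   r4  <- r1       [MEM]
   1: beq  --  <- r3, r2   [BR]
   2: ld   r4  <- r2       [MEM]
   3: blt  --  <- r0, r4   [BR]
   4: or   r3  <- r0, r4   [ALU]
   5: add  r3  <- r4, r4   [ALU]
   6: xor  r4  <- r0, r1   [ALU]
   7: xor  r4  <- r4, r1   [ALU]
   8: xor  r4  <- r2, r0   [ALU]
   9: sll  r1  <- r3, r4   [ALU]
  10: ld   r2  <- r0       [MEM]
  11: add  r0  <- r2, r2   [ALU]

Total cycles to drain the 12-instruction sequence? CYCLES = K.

CYCLES = 9

[0] i0  ld  -- no-port MEM/BR
[1] i1  beq  -- no-port BR/MEM
[2] i2  ld  -- no-port MEM/BR
[3] i3&i4  blt+or  -- pair
[4] i5&i6  add+xor  -- pair
[5] i7  xor  -- WAW r4
[6] i8  xor  -- RAW r4
[7] i9&i10  sll+ld  -- pair
[8] i11  add  -- tail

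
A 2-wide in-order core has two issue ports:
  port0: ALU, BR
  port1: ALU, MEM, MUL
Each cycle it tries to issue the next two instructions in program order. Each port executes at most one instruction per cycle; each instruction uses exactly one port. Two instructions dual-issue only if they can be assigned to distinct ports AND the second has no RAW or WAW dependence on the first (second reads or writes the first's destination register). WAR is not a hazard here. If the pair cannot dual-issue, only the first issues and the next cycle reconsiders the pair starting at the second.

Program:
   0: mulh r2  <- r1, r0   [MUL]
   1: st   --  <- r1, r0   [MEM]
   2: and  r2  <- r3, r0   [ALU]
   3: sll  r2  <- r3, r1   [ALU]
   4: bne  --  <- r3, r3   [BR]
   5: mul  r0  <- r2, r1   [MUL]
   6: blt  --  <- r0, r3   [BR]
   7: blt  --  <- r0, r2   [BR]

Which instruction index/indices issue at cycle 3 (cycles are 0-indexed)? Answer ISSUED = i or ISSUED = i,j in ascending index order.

ISSUED = 5

[0] i0  mulh  -- no-port MUL/MEM
[1] i1/i2  st/and  -- pair
[2] i3/i4  sll/bne  -- pair
[3] i5  mul  -- RAW r0
[4] i6  blt  -- no-port BR/BR
[5] i7  blt  -- tail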